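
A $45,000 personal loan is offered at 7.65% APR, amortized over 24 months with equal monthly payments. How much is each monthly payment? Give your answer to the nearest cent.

Monthly rate = 7.65%/12 = 0.0063750; payment = 45,000 × 0.0063750 / (1 − (1+0.0063750)^−24) = $2,028.05.

$2,028.05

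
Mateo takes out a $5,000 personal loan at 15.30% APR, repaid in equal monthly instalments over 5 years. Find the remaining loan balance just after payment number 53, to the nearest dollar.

With monthly rate i = 15.3%/12 = 0.0127500, the balance after k of n payments is P · [(1+i)^n − (1+i)^k] / [(1+i)^n − 1].
(1+0.0127500)^60 = 2.13862732 and (1+0.0127500)^53 = 1.95712853, so the balance is 5,000 × (2.13862732 − 1.95712853) / (2.13862732 − 1) = $797.01.

$797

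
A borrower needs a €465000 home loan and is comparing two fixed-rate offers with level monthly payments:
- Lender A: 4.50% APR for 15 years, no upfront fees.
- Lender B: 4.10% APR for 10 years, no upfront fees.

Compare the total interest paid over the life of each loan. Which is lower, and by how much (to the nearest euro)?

Lender A: at 4.50% the monthly rate is 0.0037500, so the payment is 465,000 × 0.0037500 / (1 − 1.0037500^−180) = €3,557.22.
Total interest on Lender A = 180 × €3,557.22 − €465,000 = €175,299.60.
Lender B: at 4.10% the monthly rate is 0.0034167, so the payment is 465,000 × 0.0034167 / (1 − 1.0034167^−120) = €4,730.03.
Total interest on Lender B = 120 × €4,730.03 − €465,000 = €102,603.60.
Lender B is lower by €72,696.00.

Lender B by €72,696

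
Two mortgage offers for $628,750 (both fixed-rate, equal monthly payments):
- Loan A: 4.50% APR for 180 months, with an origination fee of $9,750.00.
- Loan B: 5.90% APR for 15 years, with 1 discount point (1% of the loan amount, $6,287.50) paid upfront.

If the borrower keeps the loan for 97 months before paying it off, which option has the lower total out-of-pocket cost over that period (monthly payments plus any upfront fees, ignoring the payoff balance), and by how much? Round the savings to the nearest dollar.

Loan A: monthly rate = 4.5%/12 = 0.0037500; payment = 628,750 × 0.0037500 / (1 − (1+0.0037500)^−180) = $4,809.90.
Loan B: at 5.90% the monthly rate is 0.0049167, so the payment is 628,750 × 0.0049167 / (1 − 1.0049167^−180) = $5,271.84.
Over 97 months: Loan A costs 97 × $4,809.90 + $9,750.00 = $476,310.30; Loan B costs 97 × $5,271.84 + $6,287.50 = $517,655.98.
Loan A is cheaper by $517,655.98 − $476,310.30 = $41,345.68.

Loan A by $41,346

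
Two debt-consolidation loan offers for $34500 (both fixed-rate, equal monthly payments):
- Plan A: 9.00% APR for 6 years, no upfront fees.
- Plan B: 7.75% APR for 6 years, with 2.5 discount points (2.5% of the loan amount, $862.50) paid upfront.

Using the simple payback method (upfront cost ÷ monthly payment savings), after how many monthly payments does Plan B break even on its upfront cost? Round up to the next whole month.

Plan A: at 9.00% the monthly rate is 0.0075000, so the payment is 34,500 × 0.0075000 / (1 − 1.0075000^−72) = $621.88.
Plan B: at 7.75% the monthly rate is 0.0064583, so the payment is 34,500 × 0.0064583 / (1 − 1.0064583^−72) = $600.69.
Monthly savings = $621.88 − $600.69 = $21.19.
Break-even = $862.50 / $21.19 = 40.70 → 41 months.

41 months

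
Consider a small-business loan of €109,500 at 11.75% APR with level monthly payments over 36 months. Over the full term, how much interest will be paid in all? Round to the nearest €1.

€20,961

At 11.75% the monthly rate is 0.0097917, so the payment is 109,500 × 0.0097917 / (1 − 1.0097917^−36) = €3,623.91.
Total paid = 36 × €3,623.91 = €130,460.76; interest = €130,460.76 − €109,500 = €20,960.76.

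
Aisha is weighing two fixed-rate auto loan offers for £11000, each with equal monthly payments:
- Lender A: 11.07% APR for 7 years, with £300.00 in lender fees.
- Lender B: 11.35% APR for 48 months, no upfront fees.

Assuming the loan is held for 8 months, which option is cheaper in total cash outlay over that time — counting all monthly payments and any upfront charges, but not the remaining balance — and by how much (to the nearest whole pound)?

Lender A: at 11.07% the monthly rate is 0.0092250, so the payment is 11,000 × 0.0092250 / (1 − 1.0092250^−84) = £188.75.
Lender B: monthly rate = 11.35%/12 = 0.0094583; payment = 11,000 × 0.0094583 / (1 − (1+0.0094583)^−48) = £286.17.
Over 8 months: Lender A costs 8 × £188.75 + £300.00 = £1,810.00; Lender B costs 8 × £286.17 = £2,289.36.
Lender A is cheaper by £2,289.36 − £1,810.00 = £479.36.

Lender A by £479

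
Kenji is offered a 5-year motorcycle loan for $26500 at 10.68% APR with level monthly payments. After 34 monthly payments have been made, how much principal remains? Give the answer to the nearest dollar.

$13,223

With monthly rate i = 10.68%/12 = 0.0089000, the balance after k of n payments is P · [(1+i)^n − (1+i)^k] / [(1+i)^n − 1].
(1+0.0089000)^60 = 1.70171694 and (1+0.0089000)^34 = 1.35156255, so the balance is 26,500 × (1.70171694 − 1.35156255) / (1.70171694 − 1) = $13,223.41.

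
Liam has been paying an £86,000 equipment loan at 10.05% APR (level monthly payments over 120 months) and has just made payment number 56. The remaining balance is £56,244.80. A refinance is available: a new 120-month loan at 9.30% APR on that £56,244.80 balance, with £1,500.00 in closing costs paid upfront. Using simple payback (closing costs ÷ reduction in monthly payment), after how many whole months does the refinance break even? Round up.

4 months

Current payment = 86,000 × 10.05%/12 / (1 − (1+0.0083750)^−120) = £1,138.88.
Refinanced payment = 56,244.80 × 0.0077500 / (1 − (1+0.0077500)^−120) = £721.65.
Monthly savings = £1,138.88 − £721.65 = £417.23.
Break-even = £1,500.00 / £417.23 = 3.60 → 4 months.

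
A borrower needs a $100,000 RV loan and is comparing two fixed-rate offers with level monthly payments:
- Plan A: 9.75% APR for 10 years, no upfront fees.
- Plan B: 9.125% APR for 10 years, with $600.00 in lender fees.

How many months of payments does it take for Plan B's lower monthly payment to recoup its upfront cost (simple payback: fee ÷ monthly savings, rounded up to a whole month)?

Plan A: at 9.75% the monthly rate is 0.0081250, so the payment is 100,000 × 0.0081250 / (1 − 1.0081250^−120) = $1,307.70.
Plan B: monthly rate = 9.125%/12 = 0.0076042; payment = 100,000 × 0.0076042 / (1 − (1+0.0076042)^−120) = $1,273.53.
Monthly savings = $1,307.70 − $1,273.53 = $34.17.
Break-even = $600.00 / $34.17 = 17.56 → 18 months.

18 months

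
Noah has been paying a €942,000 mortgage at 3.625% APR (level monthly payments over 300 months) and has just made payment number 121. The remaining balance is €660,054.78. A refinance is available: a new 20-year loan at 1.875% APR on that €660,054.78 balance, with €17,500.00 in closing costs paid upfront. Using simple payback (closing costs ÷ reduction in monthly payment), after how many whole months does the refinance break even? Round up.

Current payment = 942,000 × 3.625%/12 / (1 − (1+0.0030208)^−300) = €4,779.26.
Refinanced payment = 660,054.78 × 0.0015625 / (1 − (1+0.0015625)^−240) = €3,300.17.
Monthly savings = €4,779.26 − €3,300.17 = €1,479.09.
Break-even = €17,500.00 / €1,479.09 = 11.83 → 12 months.

12 months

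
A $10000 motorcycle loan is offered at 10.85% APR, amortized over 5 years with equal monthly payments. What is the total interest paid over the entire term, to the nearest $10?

$3,000

At 10.85% the monthly rate is 0.0090417, so the payment is 10,000 × 0.0090417 / (1 − 1.0090417^−60) = $216.68.
Total paid = 60 × $216.68 = $13,000.80; interest = $13,000.80 − $10,000 = $3,000.80.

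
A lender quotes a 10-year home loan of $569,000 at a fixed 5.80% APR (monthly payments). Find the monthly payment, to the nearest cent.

$6,260.07

At 5.80% the monthly rate is 0.0048333, so the payment is 569,000 × 0.0048333 / (1 − 1.0048333^−120) = $6,260.07.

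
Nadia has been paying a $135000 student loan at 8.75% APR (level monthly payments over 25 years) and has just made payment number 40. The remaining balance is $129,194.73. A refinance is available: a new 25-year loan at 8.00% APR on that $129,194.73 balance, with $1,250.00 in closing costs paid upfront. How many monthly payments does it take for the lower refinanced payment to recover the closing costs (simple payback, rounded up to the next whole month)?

12 months

Current payment = 135,000 × 8.75%/12 / (1 − (1+0.0072917)^−300) = $1,109.89.
Refinanced payment = 129,194.73 × 0.0066667 / (1 − (1+0.0066667)^−300) = $997.15.
Monthly savings = $1,109.89 − $997.15 = $112.74.
Break-even = $1,250.00 / $112.74 = 11.09 → 12 months.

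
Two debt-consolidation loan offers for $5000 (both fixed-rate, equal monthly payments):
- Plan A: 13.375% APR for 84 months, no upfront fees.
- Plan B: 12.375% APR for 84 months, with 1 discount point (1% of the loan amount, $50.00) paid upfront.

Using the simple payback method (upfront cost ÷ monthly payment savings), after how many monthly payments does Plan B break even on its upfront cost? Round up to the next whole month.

19 months

Plan A: monthly rate = 13.375%/12 = 0.0111458; payment = 5,000 × 0.0111458 / (1 − (1+0.0111458)^−84) = $91.98.
Plan B: monthly rate = 12.375%/12 = 0.0103125; payment = 5,000 × 0.0103125 / (1 − (1+0.0103125)^−84) = $89.27.
Monthly savings = $91.98 − $89.27 = $2.71.
Break-even = $50.00 / $2.71 = 18.45 → 19 months.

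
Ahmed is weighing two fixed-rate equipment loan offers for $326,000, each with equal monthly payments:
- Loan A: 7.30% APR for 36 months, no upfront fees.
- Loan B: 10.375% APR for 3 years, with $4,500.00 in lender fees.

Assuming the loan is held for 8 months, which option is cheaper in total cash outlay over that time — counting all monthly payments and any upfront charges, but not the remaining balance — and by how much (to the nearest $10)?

Loan A: at 7.30% the monthly rate is 0.0060833, so the payment is 326,000 × 0.0060833 / (1 − 1.0060833^−36) = $10,110.71.
Loan B: at 10.375% the monthly rate is 0.0086458, so the payment is 326,000 × 0.0086458 / (1 − 1.0086458^−36) = $10,576.59.
Over 8 months: Loan A costs 8 × $10,110.71 = $80,885.68; Loan B costs 8 × $10,576.59 + $4,500.00 = $89,112.72.
Loan A is cheaper by $89,112.72 − $80,885.68 = $8,227.04.

Loan A by $8,230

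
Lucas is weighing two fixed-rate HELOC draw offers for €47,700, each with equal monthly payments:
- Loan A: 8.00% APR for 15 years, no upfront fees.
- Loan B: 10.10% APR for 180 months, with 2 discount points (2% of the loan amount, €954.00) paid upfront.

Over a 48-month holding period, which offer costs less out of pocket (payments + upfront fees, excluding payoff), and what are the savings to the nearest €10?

Loan A by €3,820

Loan A: monthly rate = 8%/12 = 0.0066667; payment = 47,700 × 0.0066667 / (1 − (1+0.0066667)^−180) = €455.85.
Loan B: monthly rate = 10.1%/12 = 0.0084167; payment = 47,700 × 0.0084167 / (1 − (1+0.0084167)^−180) = €515.51.
Over 48 months: Loan A costs 48 × €455.85 = €21,880.80; Loan B costs 48 × €515.51 + €954.00 = €25,698.48.
Loan A is cheaper by €25,698.48 − €21,880.80 = €3,817.68.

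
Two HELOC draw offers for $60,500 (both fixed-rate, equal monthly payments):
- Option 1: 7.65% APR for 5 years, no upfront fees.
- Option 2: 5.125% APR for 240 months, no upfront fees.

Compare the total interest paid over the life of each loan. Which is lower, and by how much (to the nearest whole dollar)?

Option 1: at 7.65% the monthly rate is 0.0063750, so the payment is 60,500 × 0.0063750 / (1 − 1.0063750^−60) = $1,216.61.
Total interest on Option 1 = 60 × $1,216.61 − $60,500 = $12,496.60.
Option 2: at 5.125% the monthly rate is 0.0042708, so the payment is 60,500 × 0.0042708 / (1 − 1.0042708^−240) = $403.46.
Total interest on Option 2 = 240 × $403.46 − $60,500 = $36,330.40.
Option 1 is lower by $23,833.80.

Option 1 by $23,834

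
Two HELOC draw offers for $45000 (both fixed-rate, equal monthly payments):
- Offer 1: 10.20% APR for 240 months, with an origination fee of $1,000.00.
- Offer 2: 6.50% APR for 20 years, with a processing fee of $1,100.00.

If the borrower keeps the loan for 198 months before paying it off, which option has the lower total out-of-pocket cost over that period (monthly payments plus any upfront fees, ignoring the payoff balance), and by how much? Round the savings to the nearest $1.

Offer 1: at 10.20% the monthly rate is 0.0085000, so the payment is 45,000 × 0.0085000 / (1 − 1.0085000^−240) = $440.24.
Offer 2: at 6.50% the monthly rate is 0.0054167, so the payment is 45,000 × 0.0054167 / (1 − 1.0054167^−240) = $335.51.
Over 198 months: Offer 1 costs 198 × $440.24 + $1,000.00 = $88,167.52; Offer 2 costs 198 × $335.51 + $1,100.00 = $67,530.98.
Offer 2 is cheaper by $88,167.52 − $67,530.98 = $20,636.54.

Offer 2 by $20,637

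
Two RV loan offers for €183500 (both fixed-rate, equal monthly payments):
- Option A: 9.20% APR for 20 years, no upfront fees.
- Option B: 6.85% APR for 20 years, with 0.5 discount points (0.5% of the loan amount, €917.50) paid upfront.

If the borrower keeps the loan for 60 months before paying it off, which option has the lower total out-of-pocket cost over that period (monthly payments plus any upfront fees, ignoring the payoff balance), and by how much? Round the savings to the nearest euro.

Option B by €15,191

Option A: monthly rate = 9.2%/12 = 0.0076667; payment = 183,500 × 0.0076667 / (1 − (1+0.0076667)^−240) = €1,674.67.
Option B: monthly rate = 6.85%/12 = 0.0057083; payment = 183,500 × 0.0057083 / (1 − (1+0.0057083)^−240) = €1,406.20.
Over 60 months: Option A costs 60 × €1,674.67 = €100,480.20; Option B costs 60 × €1,406.20 + €917.50 = €85,289.50.
Option B is cheaper by €100,480.20 − €85,289.50 = €15,190.70.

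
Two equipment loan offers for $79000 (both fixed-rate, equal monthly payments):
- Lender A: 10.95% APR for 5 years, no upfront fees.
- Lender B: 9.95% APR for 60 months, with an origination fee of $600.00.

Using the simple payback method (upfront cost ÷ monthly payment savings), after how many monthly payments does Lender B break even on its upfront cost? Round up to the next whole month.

Lender A: at 10.95% the monthly rate is 0.0091250, so the payment is 79,000 × 0.0091250 / (1 − 1.0091250^−60) = $1,715.68.
Lender B: at 9.95% the monthly rate is 0.0082917, so the payment is 79,000 × 0.0082917 / (1 − 1.0082917^−60) = $1,676.57.
Monthly savings = $1,715.68 − $1,676.57 = $39.11.
Break-even = $600.00 / $39.11 = 15.34 → 16 months.

16 months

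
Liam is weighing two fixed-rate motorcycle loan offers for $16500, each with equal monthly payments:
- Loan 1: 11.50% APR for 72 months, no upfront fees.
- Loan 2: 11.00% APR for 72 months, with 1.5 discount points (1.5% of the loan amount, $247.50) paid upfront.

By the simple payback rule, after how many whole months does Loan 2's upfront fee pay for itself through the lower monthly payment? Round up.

Loan 1: monthly rate = 11.5%/12 = 0.0095833; payment = 16,500 × 0.0095833 / (1 − (1+0.0095833)^−72) = $318.30.
Loan 2: monthly rate = 11%/12 = 0.0091667; payment = 16,500 × 0.0091667 / (1 − (1+0.0091667)^−72) = $314.06.
Monthly savings = $318.30 − $314.06 = $4.24.
Break-even = $247.50 / $4.24 = 58.37 → 59 months.

59 months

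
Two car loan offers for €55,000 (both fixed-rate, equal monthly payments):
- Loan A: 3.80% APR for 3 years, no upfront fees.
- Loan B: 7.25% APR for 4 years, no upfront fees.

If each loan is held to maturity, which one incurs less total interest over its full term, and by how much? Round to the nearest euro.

Loan A by €5,243

Loan A: at 3.80% the monthly rate is 0.0031667, so the payment is 55,000 × 0.0031667 / (1 − 1.0031667^−36) = €1,618.93.
Total interest on Loan A = 36 × €1,618.93 − €55,000 = €3,281.48.
Loan B: monthly rate = 7.25%/12 = 0.0060417; payment = 55,000 × 0.0060417 / (1 − (1+0.0060417)^−48) = €1,323.43.
Total interest on Loan B = 48 × €1,323.43 − €55,000 = €8,524.64.
Loan A is lower by €5,243.16.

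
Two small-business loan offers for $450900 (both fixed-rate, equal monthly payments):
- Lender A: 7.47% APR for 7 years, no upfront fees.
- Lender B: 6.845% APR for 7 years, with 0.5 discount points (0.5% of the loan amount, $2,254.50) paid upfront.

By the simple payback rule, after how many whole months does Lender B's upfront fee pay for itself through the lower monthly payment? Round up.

17 months

Lender A: at 7.47% the monthly rate is 0.0062250, so the payment is 450,900 × 0.0062250 / (1 − 1.0062250^−84) = $6,909.35.
Lender B: at 6.845% the monthly rate is 0.0057042, so the payment is 450,900 × 0.0057042 / (1 − 1.0057042^−84) = $6,771.18.
Monthly savings = $6,909.35 − $6,771.18 = $138.17.
Break-even = $2,254.50 / $138.17 = 16.32 → 17 months.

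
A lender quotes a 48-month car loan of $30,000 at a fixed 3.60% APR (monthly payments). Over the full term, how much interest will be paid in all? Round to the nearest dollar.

At 3.60% the monthly rate is 0.0030000, so the payment is 30,000 × 0.0030000 / (1 − 1.0030000^−48) = $672.02.
Total paid = 48 × $672.02 = $32,256.96; interest = $32,256.96 − $30,000 = $2,256.96.

$2,257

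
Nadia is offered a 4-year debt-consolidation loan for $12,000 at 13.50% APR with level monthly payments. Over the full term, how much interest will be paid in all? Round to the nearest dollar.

$3,596

At 13.50% the monthly rate is 0.0112500, so the payment is 12,000 × 0.0112500 / (1 − 1.0112500^−48) = $324.92.
Total paid = 48 × $324.92 = $15,596.16; interest = $15,596.16 − $12,000 = $3,596.16.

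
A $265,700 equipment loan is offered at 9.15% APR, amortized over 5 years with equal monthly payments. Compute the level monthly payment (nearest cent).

$5,534.86

At 9.15% the monthly rate is 0.0076250, so the payment is 265,700 × 0.0076250 / (1 − 1.0076250^−60) = $5,534.86.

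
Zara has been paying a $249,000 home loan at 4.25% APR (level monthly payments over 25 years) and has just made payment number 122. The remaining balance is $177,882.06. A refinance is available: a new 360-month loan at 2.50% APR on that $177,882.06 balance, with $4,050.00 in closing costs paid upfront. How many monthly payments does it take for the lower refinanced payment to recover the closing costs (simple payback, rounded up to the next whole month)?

Current payment = 249,000 × 4.25%/12 / (1 − (1+0.0035417)^−300) = $1,348.93.
Refinanced payment = 177,882.06 × 0.0020833 / (1 − (1+0.0020833)^−360) = $702.85.
Monthly savings = $1,348.93 − $702.85 = $646.08.
Break-even = $4,050.00 / $646.08 = 6.27 → 7 months.

7 months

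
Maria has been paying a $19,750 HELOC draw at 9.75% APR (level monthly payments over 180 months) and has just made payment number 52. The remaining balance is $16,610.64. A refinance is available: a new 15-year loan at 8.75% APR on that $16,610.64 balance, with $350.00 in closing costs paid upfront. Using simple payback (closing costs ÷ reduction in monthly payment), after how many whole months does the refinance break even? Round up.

9 months

Current payment = 19,750 × 9.75%/12 / (1 − (1+0.0081250)^−180) = $209.22.
Refinanced payment = 16,610.64 × 0.0072917 / (1 − (1+0.0072917)^−180) = $166.01.
Monthly savings = $209.22 − $166.01 = $43.21.
Break-even = $350.00 / $43.21 = 8.10 → 9 months.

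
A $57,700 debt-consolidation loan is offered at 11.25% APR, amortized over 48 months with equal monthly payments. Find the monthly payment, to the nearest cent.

$1,498.30

Monthly rate = 11.25%/12 = 0.0093750; payment = 57,700 × 0.0093750 / (1 − (1+0.0093750)^−48) = $1,498.30.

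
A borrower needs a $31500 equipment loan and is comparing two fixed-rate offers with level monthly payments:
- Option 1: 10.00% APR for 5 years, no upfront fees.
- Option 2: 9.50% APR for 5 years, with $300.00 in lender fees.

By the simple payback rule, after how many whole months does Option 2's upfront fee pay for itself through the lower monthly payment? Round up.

Option 1: at 10.00% the monthly rate is 0.0083333, so the payment is 31,500 × 0.0083333 / (1 − 1.0083333^−60) = $669.28.
Option 2: at 9.50% the monthly rate is 0.0079167, so the payment is 31,500 × 0.0079167 / (1 − 1.0079167^−60) = $661.56.
Monthly savings = $669.28 − $661.56 = $7.72.
Break-even = $300.00 / $7.72 = 38.86 → 39 months.

39 months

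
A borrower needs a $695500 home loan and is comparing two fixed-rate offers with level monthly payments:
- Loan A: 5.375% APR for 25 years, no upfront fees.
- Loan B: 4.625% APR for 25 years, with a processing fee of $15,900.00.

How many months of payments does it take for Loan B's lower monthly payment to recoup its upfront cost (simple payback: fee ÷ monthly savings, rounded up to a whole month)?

Loan A: monthly rate = 5.375%/12 = 0.0044792; payment = 695,500 × 0.0044792 / (1 − (1+0.0044792)^−300) = $4,219.22.
Loan B: at 4.625% the monthly rate is 0.0038542, so the payment is 695,500 × 0.0038542 / (1 − 1.0038542^−300) = $3,915.33.
Monthly savings = $4,219.22 − $3,915.33 = $303.89.
Break-even = $15,900.00 / $303.89 = 52.32 → 53 months.

53 months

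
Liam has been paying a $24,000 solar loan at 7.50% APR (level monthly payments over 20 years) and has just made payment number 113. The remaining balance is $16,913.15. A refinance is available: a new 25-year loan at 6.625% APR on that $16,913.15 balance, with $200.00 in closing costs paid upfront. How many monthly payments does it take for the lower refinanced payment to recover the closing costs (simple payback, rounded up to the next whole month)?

3 months

Current payment = 24,000 × 7.5%/12 / (1 − (1+0.0062500)^−240) = $193.34.
Refinanced payment = 16,913.15 × 0.0055208 / (1 − (1+0.0055208)^−300) = $115.52.
Monthly savings = $193.34 − $115.52 = $77.82.
Break-even = $200.00 / $77.82 = 2.57 → 3 months.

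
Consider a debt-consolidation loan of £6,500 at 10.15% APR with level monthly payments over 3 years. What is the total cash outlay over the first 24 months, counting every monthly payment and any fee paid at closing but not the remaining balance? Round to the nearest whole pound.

Monthly rate = 10.15%/12 = 0.0084583; payment = 6,500 × 0.0084583 / (1 − (1+0.0084583)^−36) = £210.19.
Total outlay = 24 × £210.19 = £5,044.56.

£5,045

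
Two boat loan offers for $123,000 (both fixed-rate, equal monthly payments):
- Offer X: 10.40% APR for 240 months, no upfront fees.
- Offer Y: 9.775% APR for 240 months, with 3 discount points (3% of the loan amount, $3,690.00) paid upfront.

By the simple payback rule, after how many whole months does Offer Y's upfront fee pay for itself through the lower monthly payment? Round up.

Offer X: monthly rate = 10.4%/12 = 0.0086667; payment = 123,000 × 0.0086667 / (1 − (1+0.0086667)^−240) = $1,219.76.
Offer Y: at 9.775% the monthly rate is 0.0081458, so the payment is 123,000 × 0.0081458 / (1 − 1.0081458^−240) = $1,168.70.
Monthly savings = $1,219.76 − $1,168.70 = $51.06.
Break-even = $3,690.00 / $51.06 = 72.27 → 73 months.

73 months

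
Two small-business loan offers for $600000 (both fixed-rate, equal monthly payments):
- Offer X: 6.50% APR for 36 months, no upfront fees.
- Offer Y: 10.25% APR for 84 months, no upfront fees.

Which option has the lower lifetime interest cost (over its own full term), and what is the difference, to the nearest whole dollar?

Offer X: monthly rate = 6.5%/12 = 0.0054167; payment = 600,000 × 0.0054167 / (1 − (1+0.0054167)^−36) = $18,389.40.
Total interest on Offer X = 36 × $18,389.40 − $600,000 = $62,018.40.
Offer Y: monthly rate = 10.25%/12 = 0.0085417; payment = 600,000 × 0.0085417 / (1 − (1+0.0085417)^−84) = $10,038.39.
Total interest on Offer Y = 84 × $10,038.39 − $600,000 = $243,224.76.
Offer X is lower by $181,206.36.

Offer X by $181,206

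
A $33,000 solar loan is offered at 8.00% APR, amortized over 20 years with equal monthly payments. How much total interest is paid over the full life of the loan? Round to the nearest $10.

At 8.00% the monthly rate is 0.0066667, so the payment is 33,000 × 0.0066667 / (1 − 1.0066667^−240) = $276.03.
Total paid = 240 × $276.03 = $66,247.20; interest = $66,247.20 − $33,000 = $33,247.20.

$33,250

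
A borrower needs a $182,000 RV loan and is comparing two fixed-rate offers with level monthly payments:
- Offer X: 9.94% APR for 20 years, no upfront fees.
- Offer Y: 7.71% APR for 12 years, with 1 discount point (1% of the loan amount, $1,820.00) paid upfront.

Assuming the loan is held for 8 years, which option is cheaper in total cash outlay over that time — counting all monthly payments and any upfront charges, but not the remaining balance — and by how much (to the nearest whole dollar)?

Offer X: monthly rate = 9.94%/12 = 0.0082833; payment = 182,000 × 0.0082833 / (1 − (1+0.0082833)^−240) = $1,749.11.
Offer Y: at 7.71% the monthly rate is 0.0064250, so the payment is 182,000 × 0.0064250 / (1 − 1.0064250^−144) = $1,941.24.
Over 96 months: Offer X costs 96 × $1,749.11 = $167,914.56; Offer Y costs 96 × $1,941.24 + $1,820.00 = $188,179.04.
Offer X is cheaper by $188,179.04 − $167,914.56 = $20,264.48.

Offer X by $20,264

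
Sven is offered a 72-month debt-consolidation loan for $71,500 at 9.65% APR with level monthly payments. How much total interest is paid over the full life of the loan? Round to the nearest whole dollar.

At 9.65% the monthly rate is 0.0080417, so the payment is 71,500 × 0.0080417 / (1 − 1.0080417^−72) = $1,312.01.
Total paid = 72 × $1,312.01 = $94,464.72; interest = $94,464.72 − $71,500 = $22,964.72.

$22,965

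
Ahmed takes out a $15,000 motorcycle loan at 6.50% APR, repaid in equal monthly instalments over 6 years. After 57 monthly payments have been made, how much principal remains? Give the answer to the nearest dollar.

With monthly rate i = 6.5%/12 = 0.0054167, the balance after k of n payments is P · [(1+i)^n − (1+i)^k] / [(1+i)^n − 1].
(1+0.0054167)^72 = 1.47542716 and (1+0.0054167)^57 = 1.36058780, so the balance is 15,000 × (1.47542716 − 1.36058780) / (1.47542716 − 1) = $3,623.25.

$3,623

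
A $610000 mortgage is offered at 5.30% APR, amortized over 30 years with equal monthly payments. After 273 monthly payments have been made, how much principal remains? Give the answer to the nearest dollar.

$244,244

With monthly rate i = 5.3%/12 = 0.0044167, the balance after k of n payments is P · [(1+i)^n − (1+i)^k] / [(1+i)^n − 1].
(1+0.0044167)^360 = 4.88661119 and (1+0.0044167)^273 = 3.33040899, so the balance is 610,000 × (4.88661119 − 3.33040899) / (4.88661119 − 1) = $244,244.48.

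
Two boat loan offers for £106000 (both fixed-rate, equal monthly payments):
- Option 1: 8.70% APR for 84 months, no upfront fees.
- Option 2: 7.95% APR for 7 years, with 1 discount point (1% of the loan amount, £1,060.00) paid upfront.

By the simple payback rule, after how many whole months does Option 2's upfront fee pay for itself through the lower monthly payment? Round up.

Option 1: at 8.70% the monthly rate is 0.0072500, so the payment is 106,000 × 0.0072500 / (1 − 1.0072500^−84) = £1,689.35.
Option 2: monthly rate = 7.95%/12 = 0.0066250; payment = 106,000 × 0.0066250 / (1 − (1+0.0066250)^−84) = £1,649.50.
Monthly savings = £1,689.35 − £1,649.50 = £39.85.
Break-even = £1,060.00 / £39.85 = 26.60 → 27 months.

27 months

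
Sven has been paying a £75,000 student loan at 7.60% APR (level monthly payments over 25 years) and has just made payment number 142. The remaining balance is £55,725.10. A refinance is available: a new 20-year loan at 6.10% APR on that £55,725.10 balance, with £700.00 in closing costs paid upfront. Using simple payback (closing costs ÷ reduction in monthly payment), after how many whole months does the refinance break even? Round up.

Current payment = 75,000 × 7.6%/12 / (1 − (1+0.0063333)^−300) = £559.13.
Refinanced payment = 55,725.10 × 0.0050833 / (1 − (1+0.0050833)^−240) = £402.45.
Monthly savings = £559.13 − £402.45 = £156.68.
Break-even = £700.00 / £156.68 = 4.47 → 5 months.

5 months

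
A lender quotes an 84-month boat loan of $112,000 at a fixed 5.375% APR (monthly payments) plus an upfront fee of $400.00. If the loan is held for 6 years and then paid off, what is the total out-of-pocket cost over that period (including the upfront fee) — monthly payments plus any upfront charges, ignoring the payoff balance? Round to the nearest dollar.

At 5.375% the monthly rate is 0.0044792, so the payment is 112,000 × 0.0044792 / (1 − 1.0044792^−84) = $1,602.81.
Total outlay = 72 × $1,602.81 + $400.00 = $115,802.32.

$115,802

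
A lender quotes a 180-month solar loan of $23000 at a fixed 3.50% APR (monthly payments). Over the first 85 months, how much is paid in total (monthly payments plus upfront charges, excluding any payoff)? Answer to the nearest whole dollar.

At 3.50% the monthly rate is 0.0029167, so the payment is 23,000 × 0.0029167 / (1 − 1.0029167^−180) = $164.42.
Total outlay = 85 × $164.42 = $13,975.70.

$13,976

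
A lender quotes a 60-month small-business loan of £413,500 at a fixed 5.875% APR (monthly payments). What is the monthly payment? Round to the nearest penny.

At 5.875% the monthly rate is 0.0048958, so the payment is 413,500 × 0.0048958 / (1 − 1.0048958^−60) = £7,970.10.

£7,970.10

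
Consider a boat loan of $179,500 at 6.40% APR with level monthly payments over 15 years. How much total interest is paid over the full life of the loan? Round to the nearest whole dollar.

Monthly rate = 6.4%/12 = 0.0053333; payment = 179,500 × 0.0053333 / (1 − (1+0.0053333)^−180) = $1,553.79.
Total paid = 180 × $1,553.79 = $279,682.20; interest = $279,682.20 − $179,500 = $100,182.20.

$100,182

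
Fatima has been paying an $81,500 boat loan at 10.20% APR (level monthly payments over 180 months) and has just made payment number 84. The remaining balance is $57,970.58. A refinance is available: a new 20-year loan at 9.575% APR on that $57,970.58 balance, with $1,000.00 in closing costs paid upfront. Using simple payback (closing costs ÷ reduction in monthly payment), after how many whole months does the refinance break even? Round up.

Current payment = 81,500 × 10.2%/12 / (1 − (1+0.0085000)^−180) = $885.80.
Refinanced payment = 57,970.58 × 0.0079792 / (1 − (1+0.0079792)^−240) = $543.20.
Monthly savings = $885.80 − $543.20 = $342.60.
Break-even = $1,000.00 / $342.60 = 2.92 → 3 months.

3 months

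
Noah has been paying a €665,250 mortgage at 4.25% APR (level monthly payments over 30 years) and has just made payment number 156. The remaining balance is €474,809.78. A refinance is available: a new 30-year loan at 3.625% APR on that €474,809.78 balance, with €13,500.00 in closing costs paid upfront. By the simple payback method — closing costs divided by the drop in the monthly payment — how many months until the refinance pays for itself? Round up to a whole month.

13 months

Current payment = 665,250 × 4.25%/12 / (1 − (1+0.0035417)^−360) = €3,272.63.
Refinanced payment = 474,809.78 × 0.0030208 / (1 − (1+0.0030208)^−360) = €2,165.38.
Monthly savings = €3,272.63 − €2,165.38 = €1,107.25.
Break-even = €13,500.00 / €1,107.25 = 12.19 → 13 months.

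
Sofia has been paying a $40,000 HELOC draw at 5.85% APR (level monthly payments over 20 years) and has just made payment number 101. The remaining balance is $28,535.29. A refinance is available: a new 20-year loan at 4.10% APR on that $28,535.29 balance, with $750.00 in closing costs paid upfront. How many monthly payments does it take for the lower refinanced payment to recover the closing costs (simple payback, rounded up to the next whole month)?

Current payment = 40,000 × 5.85%/12 / (1 − (1+0.0048750)^−240) = $283.12.
Refinanced payment = 28,535.29 × 0.0034167 / (1 − (1+0.0034167)^−240) = $174.43.
Monthly savings = $283.12 − $174.43 = $108.69.
Break-even = $750.00 / $108.69 = 6.90 → 7 months.

7 months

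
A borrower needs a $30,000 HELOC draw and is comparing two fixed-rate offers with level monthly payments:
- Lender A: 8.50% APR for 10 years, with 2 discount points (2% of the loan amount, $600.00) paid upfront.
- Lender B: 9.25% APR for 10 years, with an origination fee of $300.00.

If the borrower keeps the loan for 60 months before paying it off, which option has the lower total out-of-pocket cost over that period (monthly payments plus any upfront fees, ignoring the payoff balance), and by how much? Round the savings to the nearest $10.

Lender A by $430

Lender A: monthly rate = 8.5%/12 = 0.0070833; payment = 30,000 × 0.0070833 / (1 − (1+0.0070833)^−120) = $371.96.
Lender B: at 9.25% the monthly rate is 0.0077083, so the payment is 30,000 × 0.0077083 / (1 − 1.0077083^−120) = $384.10.
Over 60 months: Lender A costs 60 × $371.96 + $600.00 = $22,917.60; Lender B costs 60 × $384.10 + $300.00 = $23,346.00.
Lender A is cheaper by $23,346.00 − $22,917.60 = $428.40.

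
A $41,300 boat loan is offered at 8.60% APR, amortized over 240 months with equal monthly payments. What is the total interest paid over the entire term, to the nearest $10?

Monthly rate = 8.6%/12 = 0.0071667; payment = 41,300 × 0.0071667 / (1 − (1+0.0071667)^−240) = $361.03.
Total paid = 240 × $361.03 = $86,647.20; interest = $86,647.20 − $41,300 = $45,347.20.

$45,350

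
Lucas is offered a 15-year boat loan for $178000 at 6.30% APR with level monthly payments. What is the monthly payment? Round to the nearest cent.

Monthly rate = 6.3%/12 = 0.0052500; payment = 178,000 × 0.0052500 / (1 − (1+0.0052500)^−180) = $1,531.07.

$1,531.07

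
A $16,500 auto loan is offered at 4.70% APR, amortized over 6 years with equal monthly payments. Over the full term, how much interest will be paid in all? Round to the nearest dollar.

Monthly rate = 4.7%/12 = 0.0039167; payment = 16,500 × 0.0039167 / (1 − (1+0.0039167)^−72) = $263.44.
Total paid = 72 × $263.44 = $18,967.68; interest = $18,967.68 − $16,500 = $2,467.68.

$2,468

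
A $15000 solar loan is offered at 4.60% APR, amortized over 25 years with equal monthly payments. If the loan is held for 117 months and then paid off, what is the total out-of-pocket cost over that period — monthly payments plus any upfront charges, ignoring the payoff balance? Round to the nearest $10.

Monthly rate = 4.6%/12 = 0.0038333; payment = 15,000 × 0.0038333 / (1 − (1+0.0038333)^−300) = $84.23.
Total outlay = 117 × $84.23 = $9,854.91.

$9,850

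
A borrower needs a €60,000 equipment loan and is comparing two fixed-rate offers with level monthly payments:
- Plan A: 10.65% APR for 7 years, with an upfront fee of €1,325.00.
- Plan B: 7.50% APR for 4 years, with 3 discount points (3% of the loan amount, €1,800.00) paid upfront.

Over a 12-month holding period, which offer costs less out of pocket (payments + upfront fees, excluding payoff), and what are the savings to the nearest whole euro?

Plan A by €5,688

Plan A: at 10.65% the monthly rate is 0.0088750, so the payment is 60,000 × 0.0088750 / (1 − 1.0088750^−84) = €1,016.34.
Plan B: monthly rate = 7.5%/12 = 0.0062500; payment = 60,000 × 0.0062500 / (1 − (1+0.0062500)^−48) = €1,450.73.
Over 12 months: Plan A costs 12 × €1,016.34 + €1,325.00 = €13,521.08; Plan B costs 12 × €1,450.73 + €1,800.00 = €19,208.76.
Plan A is cheaper by €19,208.76 − €13,521.08 = €5,687.68.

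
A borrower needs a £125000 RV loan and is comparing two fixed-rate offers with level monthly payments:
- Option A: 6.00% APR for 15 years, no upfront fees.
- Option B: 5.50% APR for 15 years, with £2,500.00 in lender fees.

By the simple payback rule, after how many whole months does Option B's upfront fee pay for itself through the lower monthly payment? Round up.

75 months

Option A: at 6.00% the monthly rate is 0.0050000, so the payment is 125,000 × 0.0050000 / (1 − 1.0050000^−180) = £1,054.82.
Option B: monthly rate = 5.5%/12 = 0.0045833; payment = 125,000 × 0.0045833 / (1 − (1+0.0045833)^−180) = £1,021.35.
Monthly savings = £1,054.82 − £1,021.35 = £33.47.
Break-even = £2,500.00 / £33.47 = 74.69 → 75 months.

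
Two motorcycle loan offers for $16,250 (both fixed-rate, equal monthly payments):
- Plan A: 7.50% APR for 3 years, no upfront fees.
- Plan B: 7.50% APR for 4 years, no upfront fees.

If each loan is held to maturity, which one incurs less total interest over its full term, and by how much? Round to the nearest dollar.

Plan A by $662

Plan A: monthly rate = 7.5%/12 = 0.0062500; payment = 16,250 × 0.0062500 / (1 − (1+0.0062500)^−36) = $505.48.
Total interest on Plan A = 36 × $505.48 − $16,250 = $1,947.28.
Plan B: at 7.50% the monthly rate is 0.0062500, so the payment is 16,250 × 0.0062500 / (1 − 1.0062500^−48) = $392.91.
Total interest on Plan B = 48 × $392.91 − $16,250 = $2,609.68.
Plan A is lower by $662.40.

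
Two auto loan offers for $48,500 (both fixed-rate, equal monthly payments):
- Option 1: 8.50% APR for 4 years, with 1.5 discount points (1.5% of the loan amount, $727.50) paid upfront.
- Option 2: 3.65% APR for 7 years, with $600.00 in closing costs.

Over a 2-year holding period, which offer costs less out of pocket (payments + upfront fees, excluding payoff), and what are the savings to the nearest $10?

Option 1: at 8.50% the monthly rate is 0.0070833, so the payment is 48,500 × 0.0070833 / (1 − 1.0070833^−48) = $1,195.44.
Option 2: monthly rate = 3.65%/12 = 0.0030417; payment = 48,500 × 0.0030417 / (1 − (1+0.0030417)^−84) = $655.15.
Over 24 months: Option 1 costs 24 × $1,195.44 + $727.50 = $29,418.06; Option 2 costs 24 × $655.15 + $600.00 = $16,323.60.
Option 2 is cheaper by $29,418.06 − $16,323.60 = $13,094.46.

Option 2 by $13,090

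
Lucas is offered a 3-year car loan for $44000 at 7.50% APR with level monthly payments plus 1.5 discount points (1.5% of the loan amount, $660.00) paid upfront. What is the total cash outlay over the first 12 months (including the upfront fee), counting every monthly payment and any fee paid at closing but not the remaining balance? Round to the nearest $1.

$17,084

Monthly rate = 7.5%/12 = 0.0062500; payment = 44,000 × 0.0062500 / (1 − (1+0.0062500)^−36) = $1,368.67.
Total outlay = 12 × $1,368.67 + $660.00 = $17,084.04.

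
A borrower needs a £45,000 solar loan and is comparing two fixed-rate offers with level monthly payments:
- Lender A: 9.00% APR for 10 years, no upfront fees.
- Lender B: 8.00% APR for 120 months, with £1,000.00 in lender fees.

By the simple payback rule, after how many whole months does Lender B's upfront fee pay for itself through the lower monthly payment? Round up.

Lender A: monthly rate = 9%/12 = 0.0075000; payment = 45,000 × 0.0075000 / (1 − (1+0.0075000)^−120) = £570.04.
Lender B: monthly rate = 8%/12 = 0.0066667; payment = 45,000 × 0.0066667 / (1 − (1+0.0066667)^−120) = £545.97.
Monthly savings = £570.04 − £545.97 = £24.07.
Break-even = £1,000.00 / £24.07 = 41.55 → 42 months.

42 months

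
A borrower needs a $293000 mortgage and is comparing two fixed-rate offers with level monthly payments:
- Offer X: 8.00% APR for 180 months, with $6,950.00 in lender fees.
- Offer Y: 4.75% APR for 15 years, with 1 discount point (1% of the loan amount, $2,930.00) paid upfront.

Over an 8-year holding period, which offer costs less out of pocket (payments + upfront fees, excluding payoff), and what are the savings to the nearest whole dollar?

Offer X: at 8.00% the monthly rate is 0.0066667, so the payment is 293,000 × 0.0066667 / (1 − 1.0066667^−180) = $2,800.06.
Offer Y: at 4.75% the monthly rate is 0.0039583, so the payment is 293,000 × 0.0039583 / (1 − 1.0039583^−180) = $2,279.05.
Over 96 months: Offer X costs 96 × $2,800.06 + $6,950.00 = $275,755.76; Offer Y costs 96 × $2,279.05 + $2,930.00 = $221,718.80.
Offer Y is cheaper by $275,755.76 − $221,718.80 = $54,036.96.

Offer Y by $54,037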